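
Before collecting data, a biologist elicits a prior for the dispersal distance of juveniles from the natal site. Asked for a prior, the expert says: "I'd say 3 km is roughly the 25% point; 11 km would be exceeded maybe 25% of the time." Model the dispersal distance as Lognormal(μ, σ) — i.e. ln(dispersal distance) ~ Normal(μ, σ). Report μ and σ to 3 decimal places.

μ ≈ 1.748, σ ≈ 0.963

If T ~ Lognormal(μ,σ) then ln T ~ Normal(μ,σ), so the p-quantile of ln T is μ + z_p·σ.
ln(3) = 1.099 and ln(11) = 2.398; z_{0.25} = -0.6745, z_{0.75} = 0.6745.
σ = (2.398 − 1.099)/(0.6745 − (-0.6745)) = 0.963.
μ = 1.099 − (-0.6745)·0.963 = 1.748.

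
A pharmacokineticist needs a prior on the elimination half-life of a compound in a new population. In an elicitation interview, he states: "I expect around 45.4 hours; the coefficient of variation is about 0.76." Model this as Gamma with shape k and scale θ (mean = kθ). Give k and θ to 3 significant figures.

k ≈ 1.73, θ ≈ 26.2

For Gamma(k, scale θ): mean = kθ, variance = kθ², so CV = 1/√k.
CV = 0.76, hence k = 1/CV² = 1.73.
Then θ = mean/k = 45.4/1.73 = 26.2.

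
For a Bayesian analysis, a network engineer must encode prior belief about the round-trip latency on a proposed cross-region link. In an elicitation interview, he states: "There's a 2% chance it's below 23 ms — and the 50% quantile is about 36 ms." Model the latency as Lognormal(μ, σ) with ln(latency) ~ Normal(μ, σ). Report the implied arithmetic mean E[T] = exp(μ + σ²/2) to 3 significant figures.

E[T] ≈ 36.9 ms

If T ~ Lognormal(μ,σ) then ln T ~ Normal(μ,σ), so the p-quantile of ln T is μ + z_p·σ.
ln(23) = 3.135 and ln(36) = 3.584; z_{0.02} = -2.054, z_{0.5} = 0.
σ = (3.584 − 3.135)/(0 − (-2.054)) = 0.218.
μ = 3.135 − (-2.054)·0.218 = 3.584.
E[T] = exp(μ + σ²/2) = exp(3.584 + 0.0238) = 36.9 ms.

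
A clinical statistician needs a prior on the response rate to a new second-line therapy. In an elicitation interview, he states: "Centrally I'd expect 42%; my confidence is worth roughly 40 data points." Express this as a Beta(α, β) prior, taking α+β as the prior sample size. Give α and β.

α = 16.8, β = 23.2

Under the effective-sample-size interpretation, Beta(α, β) has prior mean α/(α+β) and prior sample size α+β.
So α+β = 40 and α/(α+β) = 0.42, giving α = 0.42·40 = 16.8 and β = 40 − 16.8 = 23.2.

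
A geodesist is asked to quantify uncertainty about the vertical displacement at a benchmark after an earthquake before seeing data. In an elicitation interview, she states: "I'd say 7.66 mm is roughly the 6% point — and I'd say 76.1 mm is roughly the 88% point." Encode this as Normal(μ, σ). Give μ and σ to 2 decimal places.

The p-quantile of Normal(μ,σ) is μ + z_p·σ, with z_{0.06} = -1.555 and z_{0.88} = 1.175.
Eliminate σ: μ = (z₂·x₁ − z₁·x₂)/(z₂ − z₁) = (1.175·7.66 − (-1.555)·76.1)/2.73 = 46.64.
Then σ = (x₂ − x₁)/(z₂ − z₁) = (76.1 − 7.66)/2.73 = 25.07.

μ = 46.64, σ = 25.07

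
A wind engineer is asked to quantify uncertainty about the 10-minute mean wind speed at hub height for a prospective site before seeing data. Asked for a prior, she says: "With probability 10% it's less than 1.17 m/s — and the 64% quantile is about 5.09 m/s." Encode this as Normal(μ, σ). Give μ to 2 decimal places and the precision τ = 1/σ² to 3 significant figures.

The p-quantile of Normal(μ,σ) is μ + z_p·σ, with z_{0.1} = -1.282 and z_{0.64} = 0.3585.
Eliminate σ: μ = (z₂·x₁ − z₁·x₂)/(z₂ − z₁) = (0.3585·1.17 − (-1.282)·5.09)/1.64 = 4.23.
Then σ = (x₂ − x₁)/(z₂ − z₁) = (5.09 − 1.17)/1.64 = 2.39.
Precision τ = 1/σ² = 1/2.39² = 0.175.

μ = 4.23, τ = 0.175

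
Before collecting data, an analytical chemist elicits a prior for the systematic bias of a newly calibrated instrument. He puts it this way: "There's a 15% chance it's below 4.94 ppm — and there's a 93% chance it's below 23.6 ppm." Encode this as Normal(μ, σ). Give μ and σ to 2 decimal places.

The p-quantile of Normal(μ,σ) is μ + z_p·σ, with z_{0.15} = -1.036 and z_{0.93} = 1.476.
Eliminate σ: μ = (z₂·x₁ − z₁·x₂)/(z₂ − z₁) = (1.476·4.94 − (-1.036)·23.6)/2.512 = 12.64.
Then σ = (x₂ − x₁)/(z₂ − z₁) = (23.6 − 4.94)/2.512 = 7.43.

μ = 12.64, σ = 7.43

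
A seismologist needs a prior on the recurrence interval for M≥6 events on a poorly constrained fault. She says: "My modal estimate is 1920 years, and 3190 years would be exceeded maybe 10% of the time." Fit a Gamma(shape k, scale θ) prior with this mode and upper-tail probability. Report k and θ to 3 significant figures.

Gamma(k,θ) with k>1 has mode (k−1)θ, so θ = 1920/(k−1).
Need P(X < 3190) = 0.9 with θ tied to k this way. Start at k = 2, θ = 1920: P(X<3190) ≈ 0.495.
Too low — raise k to concentrate. Iterating converges to k ≈ 8.32.
Then θ = 1920/(8.32−1) ≈ 262.

k ≈ 8.32, θ ≈ 262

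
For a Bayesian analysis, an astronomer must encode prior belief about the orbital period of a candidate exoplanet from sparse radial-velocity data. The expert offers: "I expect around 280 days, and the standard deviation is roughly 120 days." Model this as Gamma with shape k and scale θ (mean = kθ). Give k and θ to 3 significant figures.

k ≈ 5.44, θ ≈ 51.4

For Gamma(k, scale θ): mean = kθ, variance = kθ², so CV = 1/√k.
CV = SD/mean = 120/280 = 0.4286, hence k = 1/CV² = 5.44.
Then θ = mean/k = 280/5.44 = 51.4.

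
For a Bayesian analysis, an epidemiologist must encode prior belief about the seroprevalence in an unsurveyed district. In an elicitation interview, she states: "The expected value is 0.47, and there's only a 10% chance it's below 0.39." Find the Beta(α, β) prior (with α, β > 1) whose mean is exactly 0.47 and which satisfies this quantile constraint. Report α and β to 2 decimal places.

With mean 0.47 fixed, write α = 0.47s, β = 0.53s where s = α+β.
Need P(θ < 0.39) = 0.1 under Beta(0.47s, 0.53s). Normal approximation: (q−m)/√(m(1−m)/s) ≈ z_{0.1} = -1.28, so s ≈ 0.47·0.53·(-1.28)²/(0.39−0.47)² = 63.9.
At s = 63.9: P(θ<0.39) ≈ 0.099. Adjusting to match 0.1 gives s ≈ 63.26.
So α = 0.47·63.26 ≈ 29.73, β = 0.53·63.26 ≈ 33.53.

α ≈ 29.73, β ≈ 33.53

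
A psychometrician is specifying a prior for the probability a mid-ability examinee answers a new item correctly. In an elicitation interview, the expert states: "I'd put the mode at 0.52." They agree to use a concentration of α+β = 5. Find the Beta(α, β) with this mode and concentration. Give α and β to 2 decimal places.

For α,β > 1 the Beta mode is (α−1)/(α+β−2). With α+β = 5, the mode is (α−1)/3.
Set (α−1)/3 = 0.52 → α = 1 + 0.52·3 = 2.56.
β = 5 − α = 2.44.

α = 2.56, β = 2.44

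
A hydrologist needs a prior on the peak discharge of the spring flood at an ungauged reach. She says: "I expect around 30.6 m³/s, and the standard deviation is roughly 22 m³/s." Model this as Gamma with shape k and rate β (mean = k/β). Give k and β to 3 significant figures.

For Gamma(k, rate β): mean = k/β, variance = k/β², so CV = 1/√k.
CV = SD/mean = 22/30.6 = 0.719, hence k = 1/CV² = 1.93.
Then β = k/mean = 1.93/30.6 = 0.0632.

k ≈ 1.93, β ≈ 0.0632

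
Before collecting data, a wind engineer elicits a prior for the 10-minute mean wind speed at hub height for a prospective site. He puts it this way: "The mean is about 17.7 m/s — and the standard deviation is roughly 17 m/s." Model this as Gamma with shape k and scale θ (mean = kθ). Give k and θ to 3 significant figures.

For Gamma(k, scale θ): mean = kθ, variance = kθ², so CV = 1/√k.
CV = SD/mean = 17/17.7 = 0.9605, hence k = 1/CV² = 1.08.
Then θ = mean/k = 17.7/1.08 = 16.3.

k ≈ 1.08, θ ≈ 16.3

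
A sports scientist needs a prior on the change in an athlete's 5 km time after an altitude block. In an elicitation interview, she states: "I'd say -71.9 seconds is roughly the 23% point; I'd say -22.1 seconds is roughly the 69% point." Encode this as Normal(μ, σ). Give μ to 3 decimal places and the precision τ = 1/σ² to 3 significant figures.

For Normal(μ,σ), the p-quantile is μ + z_p·σ. Here z_{0.23} = -0.7388, z_{0.69} = 0.4959.
So -71.9 = μ − 0.7388σ and -22.1 = μ + 0.4959σ.
Subtracting: σ = (-22.1 − -71.9)/(0.4959 − (-0.7388)) = 40.334.
Then μ = -71.9 − (-0.7388)·40.334 = -42.100.
Precision τ = 1/σ² = 1/40.33² = 0.000615.

μ = -42.100, τ = 0.000615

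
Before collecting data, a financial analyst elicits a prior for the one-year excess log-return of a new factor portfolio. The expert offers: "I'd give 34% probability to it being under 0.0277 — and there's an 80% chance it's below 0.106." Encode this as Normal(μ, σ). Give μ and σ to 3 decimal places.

For Normal(μ,σ), the p-quantile is μ + z_p·σ. Here z_{0.34} = -0.4125, z_{0.8} = 0.8416.
So 0.0277 = μ − 0.4125σ and 0.106 = μ + 0.8416σ.
Subtracting: σ = (0.106 − 0.0277)/(0.8416 − (-0.4125)) = 0.062.
Then μ = 0.0277 − (-0.4125)·0.062 = 0.053.

μ = 0.053, σ = 0.062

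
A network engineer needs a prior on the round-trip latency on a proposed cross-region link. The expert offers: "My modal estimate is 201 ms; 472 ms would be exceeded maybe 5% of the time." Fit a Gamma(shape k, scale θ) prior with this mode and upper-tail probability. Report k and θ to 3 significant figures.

k ≈ 4.75, θ ≈ 53.6

Gamma(k,θ) with k>1 has mode (k−1)θ, so θ = 201/(k−1).
Need P(X < 472) = 0.95 with θ tied to k this way. Start at k = 2, θ = 201: P(X<472) ≈ 0.680.
Too low — raise k to concentrate. Iterating converges to k ≈ 4.75.
Then θ = 201/(4.75−1) ≈ 53.6.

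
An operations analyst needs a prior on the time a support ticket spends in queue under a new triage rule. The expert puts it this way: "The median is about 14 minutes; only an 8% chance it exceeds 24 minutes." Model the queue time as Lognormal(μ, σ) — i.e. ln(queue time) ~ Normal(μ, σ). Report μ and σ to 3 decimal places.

μ ≈ 2.639, σ ≈ 0.384

If T ~ Lognormal(μ,σ) then ln T ~ Normal(μ,σ), so the p-quantile of ln T is μ + z_p·σ.
ln(14) = 2.639 and ln(24) = 3.178; z_{0.5} = 0, z_{0.92} = 1.405.
σ = (3.178 − 2.639)/(1.405 − (0)) = 0.384.
μ = 2.639 − (0)·0.384 = 2.639.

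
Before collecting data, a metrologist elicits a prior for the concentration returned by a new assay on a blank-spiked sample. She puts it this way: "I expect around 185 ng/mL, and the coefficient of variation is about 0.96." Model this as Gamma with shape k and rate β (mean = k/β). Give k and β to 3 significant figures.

k ≈ 1.09, β ≈ 0.00587

For Gamma(k, rate β): mean = k/β, variance = k/β², so CV = 1/√k.
CV = 0.96, hence k = 1/CV² = 1.09.
Then β = k/mean = 1.09/185 = 0.00587.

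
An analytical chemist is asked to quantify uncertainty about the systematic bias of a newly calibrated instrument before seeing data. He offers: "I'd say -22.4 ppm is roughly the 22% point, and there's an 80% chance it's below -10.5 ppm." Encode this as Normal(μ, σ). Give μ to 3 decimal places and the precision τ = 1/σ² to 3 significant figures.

μ = -16.706, τ = 0.0184

The p-quantile of Normal(μ,σ) is μ + z_p·σ, with z_{0.22} = -0.7722 and z_{0.8} = 0.8416.
Eliminate σ: μ = (z₂·x₁ − z₁·x₂)/(z₂ − z₁) = (0.8416·-22.4 − (-0.7722)·-10.5)/1.614 = -16.706.
Then σ = (x₂ − x₁)/(z₂ − z₁) = (-10.5 − -22.4)/1.614 = 7.374.
Precision τ = 1/σ² = 1/7.374² = 0.0184.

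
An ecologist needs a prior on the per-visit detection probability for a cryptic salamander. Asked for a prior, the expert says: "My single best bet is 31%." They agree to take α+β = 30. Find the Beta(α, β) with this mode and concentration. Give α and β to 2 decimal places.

For α,β > 1 the Beta mode is (α−1)/(α+β−2). With α+β = 30, the mode is (α−1)/28.
Set (α−1)/28 = 0.31 → α = 1 + 0.31·28 = 9.68.
β = 30 − α = 20.32.

α = 9.68, β = 20.32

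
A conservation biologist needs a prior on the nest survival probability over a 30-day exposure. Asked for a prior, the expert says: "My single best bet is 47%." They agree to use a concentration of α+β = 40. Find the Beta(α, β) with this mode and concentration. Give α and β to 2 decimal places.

For α,β > 1 the Beta mode is (α−1)/(α+β−2). With α+β = 40, the mode is (α−1)/38.
Set (α−1)/38 = 0.47 → α = 1 + 0.47·38 = 18.86.
β = 40 − α = 21.14.

α = 18.86, β = 21.14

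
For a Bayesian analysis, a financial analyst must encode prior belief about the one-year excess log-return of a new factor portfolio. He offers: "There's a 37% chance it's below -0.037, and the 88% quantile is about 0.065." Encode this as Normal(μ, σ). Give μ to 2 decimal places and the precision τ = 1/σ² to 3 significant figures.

μ = -0.01, τ = 218

The p-quantile of Normal(μ,σ) is μ + z_p·σ, with z_{0.37} = -0.3319 and z_{0.88} = 1.175.
Eliminate σ: μ = (z₂·x₁ − z₁·x₂)/(z₂ − z₁) = (1.175·-0.037 − (-0.3319)·0.065)/1.507 = -0.01.
Then σ = (x₂ − x₁)/(z₂ − z₁) = (0.065 − -0.037)/1.507 = 0.07.
Precision τ = 1/σ² = 1/0.06769² = 218.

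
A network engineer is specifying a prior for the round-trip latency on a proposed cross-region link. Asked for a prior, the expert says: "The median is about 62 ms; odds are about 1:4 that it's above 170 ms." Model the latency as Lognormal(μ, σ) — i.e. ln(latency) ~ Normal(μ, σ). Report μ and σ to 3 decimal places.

If T ~ Lognormal(μ,σ) then ln T ~ Normal(μ,σ), so the p-quantile of ln T is μ + z_p·σ.
ln(62) = 4.127 and ln(170) = 5.136; z_{0.5} = 0, z_{0.8} = 0.8416.
σ = (5.136 − 4.127)/(0.8416 − (0)) = 1.198.
μ = 4.127 − (0)·1.198 = 4.127.

μ ≈ 4.127, σ ≈ 1.198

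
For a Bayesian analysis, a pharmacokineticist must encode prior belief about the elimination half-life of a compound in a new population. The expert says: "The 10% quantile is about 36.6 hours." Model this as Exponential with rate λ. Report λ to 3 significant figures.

P(T < 36.6) = 1 − e^(−λ·36.6) = 0.1, so λ = −ln(1−0.1)/36.6 = −ln(0.9)/36.6 = 0.00288.

λ ≈ 0.00288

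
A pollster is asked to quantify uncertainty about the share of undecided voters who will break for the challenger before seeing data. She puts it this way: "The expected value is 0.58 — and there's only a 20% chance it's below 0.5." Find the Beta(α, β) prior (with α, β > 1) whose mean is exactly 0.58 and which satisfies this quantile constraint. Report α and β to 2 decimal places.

α ≈ 15.48, β ≈ 11.21

With mean 0.58 fixed, write α = 0.58s, β = 0.42s where s = α+β.
Need P(θ < 0.5) = 0.2 under Beta(0.58s, 0.42s). Normal approximation: (q−m)/√(m(1−m)/s) ≈ z_{0.2} = -0.842, so s ≈ 0.58·0.42·(-0.842)²/(0.5−0.58)² = 27.0.
At s = 27.0: P(θ<0.5) ≈ 0.199. Adjusting to match 0.2 gives s ≈ 26.69.
So α = 0.58·26.69 ≈ 15.48, β = 0.42·26.69 ≈ 11.21.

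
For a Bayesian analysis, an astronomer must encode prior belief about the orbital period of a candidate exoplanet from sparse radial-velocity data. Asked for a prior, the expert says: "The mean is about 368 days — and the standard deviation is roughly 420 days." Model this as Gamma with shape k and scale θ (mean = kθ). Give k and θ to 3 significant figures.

For Gamma(k, scale θ): mean = kθ, variance = kθ², so CV = 1/√k.
CV = SD/mean = 420/368 = 1.141, hence k = 1/CV² = 0.768.
Then θ = mean/k = 368/0.768 = 479.

k ≈ 0.768, θ ≈ 479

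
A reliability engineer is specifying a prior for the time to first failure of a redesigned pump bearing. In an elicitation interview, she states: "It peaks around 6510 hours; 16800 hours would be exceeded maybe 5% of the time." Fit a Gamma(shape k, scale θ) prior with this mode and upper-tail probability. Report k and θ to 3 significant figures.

Gamma(k,θ) with k>1 has mode (k−1)θ, so θ = 6510/(k−1).
Need P(X < 16800) = 0.95 with θ tied to k this way. Start at k = 2, θ = 6510: P(X<16800) ≈ 0.729.
Too low — raise k to concentrate. Iterating converges to k ≈ 4.01.
Then θ = 6510/(4.01−1) ≈ 2160.

k ≈ 4.01, θ ≈ 2160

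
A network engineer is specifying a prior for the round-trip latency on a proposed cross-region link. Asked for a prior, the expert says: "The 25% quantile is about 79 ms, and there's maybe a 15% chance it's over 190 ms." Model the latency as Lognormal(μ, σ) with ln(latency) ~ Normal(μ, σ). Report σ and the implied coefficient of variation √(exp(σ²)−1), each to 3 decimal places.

If T ~ Lognormal(μ,σ) then ln T ~ Normal(μ,σ), so the p-quantile of ln T is μ + z_p·σ.
ln(79) = 4.369 and ln(190) = 5.247; z_{0.25} = -0.6745, z_{0.85} = 1.036.
σ = (5.247 − 4.369)/(1.036 − (-0.6745)) = 0.513.
μ = 4.369 − (-0.6745)·0.513 = 4.715.
CV = √(exp(σ²)−1) = √(exp(0.2631)−1) = 0.549.

σ ≈ 0.513, CV ≈ 0.549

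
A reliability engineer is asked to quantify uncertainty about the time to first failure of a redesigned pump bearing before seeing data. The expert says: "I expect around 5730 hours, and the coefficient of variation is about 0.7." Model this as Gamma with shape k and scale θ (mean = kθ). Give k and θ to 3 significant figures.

k ≈ 2.04, θ ≈ 2810

For Gamma(k, scale θ): mean = kθ, variance = kθ², so CV = 1/√k.
CV = 0.7, hence k = 1/CV² = 2.04.
Then θ = mean/k = 5730/2.04 = 2810.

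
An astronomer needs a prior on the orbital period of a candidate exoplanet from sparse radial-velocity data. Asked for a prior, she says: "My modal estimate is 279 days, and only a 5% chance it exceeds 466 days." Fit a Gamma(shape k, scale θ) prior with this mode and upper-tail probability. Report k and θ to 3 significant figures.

k ≈ 11.6, θ ≈ 26.3

Gamma(k,θ) with k>1 has mode (k−1)θ, so θ = 279/(k−1).
Need P(X < 466) = 0.95 with θ tied to k this way. Start at k = 2, θ = 279: P(X<466) ≈ 0.497.
Too low — raise k to concentrate. Iterating converges to k ≈ 11.6.
Then θ = 279/(11.6−1) ≈ 26.3.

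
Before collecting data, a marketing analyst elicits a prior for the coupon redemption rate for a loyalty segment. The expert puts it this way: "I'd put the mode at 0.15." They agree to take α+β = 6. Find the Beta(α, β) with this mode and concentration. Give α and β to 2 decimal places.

α = 1.60, β = 4.40

For α,β > 1 the Beta mode is (α−1)/(α+β−2). With α+β = 6, the mode is (α−1)/4.
Set (α−1)/4 = 0.15 → α = 1 + 0.15·4 = 1.60.
β = 6 − α = 4.40.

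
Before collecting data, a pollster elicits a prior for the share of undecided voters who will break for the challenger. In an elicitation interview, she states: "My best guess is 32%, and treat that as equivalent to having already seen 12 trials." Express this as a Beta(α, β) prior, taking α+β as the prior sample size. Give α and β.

α = 3.84, β = 8.16

Under the effective-sample-size interpretation, Beta(α, β) has prior mean α/(α+β) and prior sample size α+β.
So α+β = 12 and α/(α+β) = 0.32, giving α = 0.32·12 = 3.84 and β = 12 − 3.84 = 8.16.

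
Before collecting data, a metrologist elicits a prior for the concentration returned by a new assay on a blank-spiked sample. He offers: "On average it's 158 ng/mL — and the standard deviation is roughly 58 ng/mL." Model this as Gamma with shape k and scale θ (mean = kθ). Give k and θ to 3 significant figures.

For Gamma(k, scale θ): mean = kθ, variance = kθ², so CV = 1/√k.
CV = SD/mean = 58/158 = 0.3671, hence k = 1/CV² = 7.42.
Then θ = mean/k = 158/7.42 = 21.3.

k ≈ 7.42, θ ≈ 21.3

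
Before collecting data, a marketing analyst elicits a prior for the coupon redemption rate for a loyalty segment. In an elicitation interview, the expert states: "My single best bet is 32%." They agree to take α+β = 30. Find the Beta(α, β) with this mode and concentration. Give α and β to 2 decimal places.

For α,β > 1 the Beta mode is (α−1)/(α+β−2). With α+β = 30, the mode is (α−1)/28.
Set (α−1)/28 = 0.32 → α = 1 + 0.32·28 = 9.96.
β = 30 − α = 20.04.

α = 9.96, β = 20.04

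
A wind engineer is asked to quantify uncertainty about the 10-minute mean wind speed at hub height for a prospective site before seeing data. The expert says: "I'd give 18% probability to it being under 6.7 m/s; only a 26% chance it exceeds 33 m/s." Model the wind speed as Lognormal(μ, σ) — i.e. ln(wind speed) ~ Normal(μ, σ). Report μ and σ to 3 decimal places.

μ ≈ 2.838, σ ≈ 1.023

If T ~ Lognormal(μ,σ) then ln T ~ Normal(μ,σ), so the p-quantile of ln T is μ + z_p·σ.
ln(6.7) = 1.902 and ln(33) = 3.497; z_{0.18} = -0.9154, z_{0.74} = 0.6433.
σ = (3.497 − 1.902)/(0.6433 − (-0.9154)) = 1.023.
μ = 1.902 − (-0.9154)·1.023 = 2.838.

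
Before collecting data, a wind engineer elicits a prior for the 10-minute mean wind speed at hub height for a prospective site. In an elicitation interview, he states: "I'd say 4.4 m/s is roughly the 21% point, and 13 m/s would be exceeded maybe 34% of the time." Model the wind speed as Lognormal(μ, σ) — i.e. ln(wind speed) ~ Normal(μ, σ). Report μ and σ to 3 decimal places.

μ ≈ 2.198, σ ≈ 0.889

If T ~ Lognormal(μ,σ) then ln T ~ Normal(μ,σ), so the p-quantile of ln T is μ + z_p·σ.
ln(4.4) = 1.482 and ln(13) = 2.565; z_{0.21} = -0.8064, z_{0.66} = 0.4125.
σ = (2.565 − 1.482)/(0.4125 − (-0.8064)) = 0.889.
μ = 1.482 − (-0.8064)·0.889 = 2.198.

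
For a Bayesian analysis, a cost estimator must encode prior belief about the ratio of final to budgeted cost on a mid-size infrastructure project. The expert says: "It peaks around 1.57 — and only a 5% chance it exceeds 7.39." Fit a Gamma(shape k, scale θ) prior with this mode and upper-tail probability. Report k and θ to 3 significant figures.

k ≈ 2.01, θ ≈ 1.55

Gamma(k,θ) with k>1 has mode (k−1)θ, so θ = 1.57/(k−1).
Need P(X < 7.39) = 0.95 with θ tied to k this way. Start at k = 2, θ = 1.57: P(X<7.39) ≈ 0.948.
Too low — raise k to concentrate. Iterating converges to k ≈ 2.01.
Then θ = 1.57/(2.01−1) ≈ 1.55.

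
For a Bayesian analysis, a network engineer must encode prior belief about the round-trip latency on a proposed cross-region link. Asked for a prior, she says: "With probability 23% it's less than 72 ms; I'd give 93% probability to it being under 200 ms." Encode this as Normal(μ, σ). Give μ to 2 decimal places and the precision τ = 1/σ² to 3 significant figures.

For Normal(μ,σ), the p-quantile is μ + z_p·σ. Here z_{0.23} = -0.7388, z_{0.93} = 1.476.
So 72 = μ − 0.7388σ and 200 = μ + 1.476σ.
Subtracting: σ = (200 − 72)/(1.476 − (-0.7388)) = 57.80.
Then μ = 72 − (-0.7388)·57.80 = 114.70.
Precision τ = 1/σ² = 1/57.8² = 0.000299.

μ = 114.70, τ = 0.000299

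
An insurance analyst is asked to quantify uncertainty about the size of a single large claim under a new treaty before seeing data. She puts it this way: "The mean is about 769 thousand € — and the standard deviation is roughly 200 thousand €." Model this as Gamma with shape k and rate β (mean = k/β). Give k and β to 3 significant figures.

For Gamma(k, rate β): mean = k/β, variance = k/β², so CV = 1/√k.
CV = SD/mean = 200/769 = 0.2601, hence k = 1/CV² = 14.8.
Then β = k/mean = 14.8/769 = 0.0192.

k ≈ 14.8, β ≈ 0.0192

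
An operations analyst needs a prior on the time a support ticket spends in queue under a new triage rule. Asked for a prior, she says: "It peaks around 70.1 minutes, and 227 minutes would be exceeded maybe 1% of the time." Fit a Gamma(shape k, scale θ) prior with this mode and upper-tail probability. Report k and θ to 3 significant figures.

k ≈ 4.2, θ ≈ 21.9

Gamma(k,θ) with k>1 has mode (k−1)θ, so θ = 70.1/(k−1).
Need P(X < 227) = 0.99 with θ tied to k this way. Start at k = 2, θ = 70.1: P(X<227) ≈ 0.834.
Too low — raise k to concentrate. Iterating converges to k ≈ 4.2.
Then θ = 70.1/(4.2−1) ≈ 21.9.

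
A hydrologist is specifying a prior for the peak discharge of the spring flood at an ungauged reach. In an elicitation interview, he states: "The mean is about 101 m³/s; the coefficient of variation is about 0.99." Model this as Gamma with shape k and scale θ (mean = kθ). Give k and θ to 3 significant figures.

For Gamma(k, scale θ): mean = kθ, variance = kθ², so CV = 1/√k.
CV = 0.99, hence k = 1/CV² = 1.02.
Then θ = mean/k = 101/1.02 = 99.

k ≈ 1.02, θ ≈ 99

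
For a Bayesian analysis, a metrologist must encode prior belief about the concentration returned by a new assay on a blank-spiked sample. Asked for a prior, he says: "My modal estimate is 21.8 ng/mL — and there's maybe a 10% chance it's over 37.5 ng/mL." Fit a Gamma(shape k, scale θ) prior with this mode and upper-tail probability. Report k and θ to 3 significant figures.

Gamma(k,θ) with k>1 has mode (k−1)θ, so θ = 21.8/(k−1).
Need P(X < 37.5) = 0.9 with θ tied to k this way. Start at k = 2, θ = 21.8: P(X<37.5) ≈ 0.513.
Too low — raise k to concentrate. Iterating converges to k ≈ 7.44.
Then θ = 21.8/(7.44−1) ≈ 3.38.

k ≈ 7.44, θ ≈ 3.38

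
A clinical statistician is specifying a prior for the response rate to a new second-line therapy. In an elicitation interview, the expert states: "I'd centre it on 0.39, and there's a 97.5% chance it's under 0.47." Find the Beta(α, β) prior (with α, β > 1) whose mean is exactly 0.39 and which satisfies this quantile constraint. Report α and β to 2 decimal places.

α ≈ 57.15, β ≈ 89.39

With mean 0.39 fixed, write α = 0.39s, β = 0.61s where s = α+β.
Need P(θ < 0.47) = 0.975 under Beta(0.39s, 0.61s). Normal approximation: (q−m)/√(m(1−m)/s) ≈ z_{0.975} = 1.96, so s ≈ 0.39·0.61·(1.96)²/(0.47−0.39)² = 142.8.
At s = 142.8: P(θ<0.47) ≈ 0.974. Adjusting to match 0.975 gives s ≈ 146.54.
So α = 0.39·146.54 ≈ 57.15, β = 0.61·146.54 ≈ 89.39.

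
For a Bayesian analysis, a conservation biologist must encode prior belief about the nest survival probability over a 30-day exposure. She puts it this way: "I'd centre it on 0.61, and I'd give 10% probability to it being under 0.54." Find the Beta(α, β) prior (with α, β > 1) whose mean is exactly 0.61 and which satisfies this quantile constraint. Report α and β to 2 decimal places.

α ≈ 49.24, β ≈ 31.48

With mean 0.61 fixed, write α = 0.61s, β = 0.39s where s = α+β.
Need P(θ < 0.54) = 0.1 under Beta(0.61s, 0.39s). Normal approximation: (q−m)/√(m(1−m)/s) ≈ z_{0.1} = -1.28, so s ≈ 0.61·0.39·(-1.28)²/(0.54−0.61)² = 79.7.
At s = 79.7: P(θ<0.54) ≈ 0.101. Adjusting to match 0.1 gives s ≈ 80.72.
So α = 0.61·80.72 ≈ 49.24, β = 0.39·80.72 ≈ 31.48.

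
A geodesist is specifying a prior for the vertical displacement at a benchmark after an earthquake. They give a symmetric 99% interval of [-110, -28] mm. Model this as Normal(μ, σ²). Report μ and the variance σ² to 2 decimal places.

A symmetric 99% interval runs μ ± z·σ with z = 2.576.
Half-width = 41, so σ = 41/2.576 = 15.917 and σ² = 253.36.
μ is the interval midpoint, -69.00.

μ = -69.00, σ² = 253.36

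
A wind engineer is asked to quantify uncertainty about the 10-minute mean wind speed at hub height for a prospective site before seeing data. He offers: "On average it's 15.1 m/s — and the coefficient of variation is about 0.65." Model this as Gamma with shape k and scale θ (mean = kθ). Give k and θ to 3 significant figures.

k ≈ 2.37, θ ≈ 6.38

For Gamma(k, scale θ): mean = kθ, variance = kθ², so CV = 1/√k.
CV = 0.65, hence k = 1/CV² = 2.37.
Then θ = mean/k = 15.1/2.37 = 6.38.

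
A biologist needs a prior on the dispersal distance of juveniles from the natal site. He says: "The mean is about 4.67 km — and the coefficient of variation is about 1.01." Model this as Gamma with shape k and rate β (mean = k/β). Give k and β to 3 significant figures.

k ≈ 0.98, β ≈ 0.21

For Gamma(k, rate β): mean = k/β, variance = k/β², so CV = 1/√k.
CV = 1.01, hence k = 1/CV² = 0.98.
Then β = k/mean = 0.98/4.67 = 0.21.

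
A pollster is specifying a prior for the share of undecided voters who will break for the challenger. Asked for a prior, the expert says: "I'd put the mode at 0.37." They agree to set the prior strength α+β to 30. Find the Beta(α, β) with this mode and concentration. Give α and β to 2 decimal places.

For α,β > 1 the Beta mode is (α−1)/(α+β−2). With α+β = 30, the mode is (α−1)/28.
Set (α−1)/28 = 0.37 → α = 1 + 0.37·28 = 11.36.
β = 30 − α = 18.64.

α = 11.36, β = 18.64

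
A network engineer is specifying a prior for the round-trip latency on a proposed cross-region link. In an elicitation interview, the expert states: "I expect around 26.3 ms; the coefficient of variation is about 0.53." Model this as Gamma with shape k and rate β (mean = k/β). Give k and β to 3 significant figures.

k ≈ 3.56, β ≈ 0.135

For Gamma(k, rate β): mean = k/β, variance = k/β², so CV = 1/√k.
CV = 0.53, hence k = 1/CV² = 3.56.
Then β = k/mean = 3.56/26.3 = 0.135.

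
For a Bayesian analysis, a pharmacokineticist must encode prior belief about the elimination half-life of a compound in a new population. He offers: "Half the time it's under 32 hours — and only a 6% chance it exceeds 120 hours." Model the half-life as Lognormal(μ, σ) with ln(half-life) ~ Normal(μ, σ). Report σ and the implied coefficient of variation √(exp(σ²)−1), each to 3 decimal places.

If T ~ Lognormal(μ,σ) then ln T ~ Normal(μ,σ), so the p-quantile of ln T is μ + z_p·σ.
ln(32) = 3.466 and ln(120) = 4.787; z_{0.5} = 0, z_{0.94} = 1.555.
σ = (4.787 − 3.466)/(1.555 − (0)) = 0.850.
μ = 3.466 − (0)·0.850 = 3.466.
CV = √(exp(σ²)−1) = √(exp(0.7227)−1) = 1.030.

σ ≈ 0.850, CV ≈ 1.030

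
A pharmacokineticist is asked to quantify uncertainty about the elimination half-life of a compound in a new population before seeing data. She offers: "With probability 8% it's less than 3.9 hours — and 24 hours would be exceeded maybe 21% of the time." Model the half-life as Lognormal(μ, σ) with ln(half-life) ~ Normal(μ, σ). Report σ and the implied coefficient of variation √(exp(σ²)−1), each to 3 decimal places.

If T ~ Lognormal(μ,σ) then ln T ~ Normal(μ,σ), so the p-quantile of ln T is μ + z_p·σ.
ln(3.9) = 1.361 and ln(24) = 3.178; z_{0.08} = -1.405, z_{0.79} = 0.8064.
σ = (3.178 − 1.361)/(0.8064 − (-1.405)) = 0.822.
μ = 1.361 − (-1.405)·0.822 = 2.515.
CV = √(exp(σ²)−1) = √(exp(0.6751)−1) = 0.982.

σ ≈ 0.822, CV ≈ 0.982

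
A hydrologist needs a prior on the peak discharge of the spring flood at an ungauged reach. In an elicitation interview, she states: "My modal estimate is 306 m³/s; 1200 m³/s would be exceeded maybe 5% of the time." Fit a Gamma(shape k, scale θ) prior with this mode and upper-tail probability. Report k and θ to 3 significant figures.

k ≈ 2.35, θ ≈ 226

Gamma(k,θ) with k>1 has mode (k−1)θ, so θ = 306/(k−1).
Need P(X < 1200) = 0.95 with θ tied to k this way. Start at k = 2, θ = 306: P(X<1200) ≈ 0.903.
Too low — raise k to concentrate. Iterating converges to k ≈ 2.35.
Then θ = 306/(2.35−1) ≈ 226.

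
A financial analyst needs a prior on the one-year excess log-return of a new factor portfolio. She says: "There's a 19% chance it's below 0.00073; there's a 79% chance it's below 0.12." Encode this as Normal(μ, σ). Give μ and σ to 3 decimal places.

The p-quantile of Normal(μ,σ) is μ + z_p·σ, with z_{0.19} = -0.8779 and z_{0.79} = 0.8064.
Eliminate σ: μ = (z₂·x₁ − z₁·x₂)/(z₂ − z₁) = (0.8064·0.00073 − (-0.8779)·0.12)/1.684 = 0.063.
Then σ = (x₂ − x₁)/(z₂ − z₁) = (0.12 − 0.00073)/1.684 = 0.071.

μ = 0.063, σ = 0.071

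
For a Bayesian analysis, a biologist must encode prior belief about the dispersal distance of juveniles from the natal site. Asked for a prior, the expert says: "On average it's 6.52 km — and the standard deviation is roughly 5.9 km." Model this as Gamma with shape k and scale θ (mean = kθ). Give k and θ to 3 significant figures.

For Gamma(k, scale θ): mean = kθ, variance = kθ², so CV = 1/√k.
CV = SD/mean = 5.9/6.52 = 0.9049, hence k = 1/CV² = 1.22.
Then θ = mean/k = 6.52/1.22 = 5.34.

k ≈ 1.22, θ ≈ 5.34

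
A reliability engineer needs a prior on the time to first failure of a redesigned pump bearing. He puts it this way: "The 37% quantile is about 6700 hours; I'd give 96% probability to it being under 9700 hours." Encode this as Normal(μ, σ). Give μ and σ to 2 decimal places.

μ = 7178.05, σ = 1440.55

For Normal(μ,σ), the p-quantile is μ + z_p·σ. Here z_{0.37} = -0.3319, z_{0.96} = 1.751.
So 6700 = μ − 0.3319σ and 9700 = μ + 1.751σ.
Subtracting: σ = (9700 − 6700)/(1.751 − (-0.3319)) = 1440.55.
Then μ = 6700 − (-0.3319)·1440.55 = 7178.05.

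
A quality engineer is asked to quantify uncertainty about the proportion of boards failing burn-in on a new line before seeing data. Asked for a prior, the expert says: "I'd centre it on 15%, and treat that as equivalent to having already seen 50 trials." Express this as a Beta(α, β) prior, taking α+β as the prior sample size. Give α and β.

α = 7.5, β = 42.5

Under the effective-sample-size interpretation, Beta(α, β) has prior mean α/(α+β) and prior sample size α+β.
So α+β = 50 and α/(α+β) = 0.15, giving α = 0.15·50 = 7.5 and β = 50 − 7.5 = 42.5.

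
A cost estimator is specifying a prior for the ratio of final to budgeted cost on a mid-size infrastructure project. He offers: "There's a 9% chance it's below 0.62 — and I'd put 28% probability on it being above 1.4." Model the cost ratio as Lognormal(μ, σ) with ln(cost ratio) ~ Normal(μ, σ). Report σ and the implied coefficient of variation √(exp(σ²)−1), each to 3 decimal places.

If T ~ Lognormal(μ,σ) then ln T ~ Normal(μ,σ), so the p-quantile of ln T is μ + z_p·σ.
ln(0.62) = -0.478 and ln(1.4) = 0.3365; z_{0.09} = -1.341, z_{0.72} = 0.5828.
σ = (0.3365 − -0.478)/(0.5828 − (-1.341)) = 0.423.
μ = -0.478 − (-1.341)·0.423 = 0.090.
CV = √(exp(σ²)−1) = √(exp(0.1793)−1) = 0.443.

σ ≈ 0.423, CV ≈ 0.443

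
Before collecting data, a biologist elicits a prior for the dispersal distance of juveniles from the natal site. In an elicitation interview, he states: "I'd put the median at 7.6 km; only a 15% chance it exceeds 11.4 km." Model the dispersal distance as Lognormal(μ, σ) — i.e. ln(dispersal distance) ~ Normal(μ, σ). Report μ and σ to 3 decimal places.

μ ≈ 2.028, σ ≈ 0.391

If T ~ Lognormal(μ,σ) then ln T ~ Normal(μ,σ), so the p-quantile of ln T is μ + z_p·σ.
ln(7.6) = 2.028 and ln(11.4) = 2.434; z_{0.5} = 0, z_{0.85} = 1.036.
σ = (2.434 − 2.028)/(1.036 − (0)) = 0.391.
μ = 2.028 − (0)·0.391 = 2.028.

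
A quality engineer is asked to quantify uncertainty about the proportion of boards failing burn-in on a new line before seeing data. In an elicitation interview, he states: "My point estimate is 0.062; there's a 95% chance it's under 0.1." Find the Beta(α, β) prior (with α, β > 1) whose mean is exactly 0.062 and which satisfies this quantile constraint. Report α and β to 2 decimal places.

With mean 0.062 fixed, write α = 0.062s, β = 0.938s where s = α+β.
Need P(θ < 0.1) = 0.95 under Beta(0.062s, 0.938s). Normal approximation: (q−m)/√(m(1−m)/s) ≈ z_{0.95} = 1.64, so s ≈ 0.062·0.938·(1.64)²/(0.1−0.062)² = 109.0.
At s = 109.0: P(θ<0.1) ≈ 0.936. Adjusting to match 0.95 gives s ≈ 130.54.
So α = 0.062·130.54 ≈ 8.09, β = 0.938·130.54 ≈ 122.44.

α ≈ 8.09, β ≈ 122.44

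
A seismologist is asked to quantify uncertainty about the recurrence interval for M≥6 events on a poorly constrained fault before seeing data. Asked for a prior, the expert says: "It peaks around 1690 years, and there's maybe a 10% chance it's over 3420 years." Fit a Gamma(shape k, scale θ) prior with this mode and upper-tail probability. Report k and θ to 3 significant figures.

k ≈ 4.86, θ ≈ 438

Gamma(k,θ) with k>1 has mode (k−1)θ, so θ = 1690/(k−1).
Need P(X < 3420) = 0.9 with θ tied to k this way. Start at k = 2, θ = 1690: P(X<3420) ≈ 0.600.
Too low — raise k to concentrate. Iterating converges to k ≈ 4.86.
Then θ = 1690/(4.86−1) ≈ 438.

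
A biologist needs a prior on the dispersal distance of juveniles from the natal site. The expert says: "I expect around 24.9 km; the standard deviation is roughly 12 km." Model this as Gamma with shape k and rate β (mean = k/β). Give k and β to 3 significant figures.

For Gamma(k, rate β): mean = k/β, variance = k/β², so CV = 1/√k.
CV = SD/mean = 12/24.9 = 0.4819, hence k = 1/CV² = 4.31.
Then β = k/mean = 4.31/24.9 = 0.173.

k ≈ 4.31, β ≈ 0.173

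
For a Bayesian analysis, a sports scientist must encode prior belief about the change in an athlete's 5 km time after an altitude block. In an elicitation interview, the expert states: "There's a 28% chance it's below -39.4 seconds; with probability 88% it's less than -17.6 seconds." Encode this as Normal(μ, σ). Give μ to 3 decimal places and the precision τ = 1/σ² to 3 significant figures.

μ = -32.172, τ = 0.0065

For Normal(μ,σ), the p-quantile is μ + z_p·σ. Here z_{0.28} = -0.5828, z_{0.88} = 1.175.
So -39.4 = μ − 0.5828σ and -17.6 = μ + 1.175σ.
Subtracting: σ = (-17.6 − -39.4)/(1.175 − (-0.5828)) = 12.402.
Then μ = -39.4 − (-0.5828)·12.402 = -32.172.
Precision τ = 1/σ² = 1/12.4² = 0.0065.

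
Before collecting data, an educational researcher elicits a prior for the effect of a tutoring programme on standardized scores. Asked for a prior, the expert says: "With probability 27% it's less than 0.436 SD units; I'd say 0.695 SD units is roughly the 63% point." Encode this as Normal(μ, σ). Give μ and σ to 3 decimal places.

For Normal(μ,σ), the p-quantile is μ + z_p·σ. Here z_{0.27} = -0.6128, z_{0.63} = 0.3319.
So 0.436 = μ − 0.6128σ and 0.695 = μ + 0.3319σ.
Subtracting: σ = (0.695 − 0.436)/(0.3319 − (-0.6128)) = 0.274.
Then μ = 0.436 − (-0.6128)·0.274 = 0.604.

μ = 0.604, σ = 0.274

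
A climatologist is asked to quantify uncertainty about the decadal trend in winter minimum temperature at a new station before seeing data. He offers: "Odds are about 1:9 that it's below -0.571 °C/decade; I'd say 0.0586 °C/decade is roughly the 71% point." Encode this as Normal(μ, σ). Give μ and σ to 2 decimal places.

μ = -0.13, σ = 0.34

For Normal(μ,σ), the p-quantile is μ + z_p·σ. Here z_{0.1} = -1.282, z_{0.71} = 0.5534.
So -0.571 = μ − 1.282σ and 0.0586 = μ + 0.5534σ.
Subtracting: σ = (0.0586 − -0.571)/(0.5534 − (-1.282)) = 0.34.
Then μ = -0.571 − (-1.282)·0.34 = -0.13.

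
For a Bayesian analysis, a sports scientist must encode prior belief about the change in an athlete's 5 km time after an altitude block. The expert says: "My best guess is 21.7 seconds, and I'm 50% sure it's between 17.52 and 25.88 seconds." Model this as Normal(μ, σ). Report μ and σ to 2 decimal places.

A symmetric 50% interval runs μ ± z·σ with z = 0.6745.
Half-width = 4.18, so σ = 4.18/0.6745 = 6.20.
μ is the stated best guess, 21.70.

μ = 21.70, σ = 6.20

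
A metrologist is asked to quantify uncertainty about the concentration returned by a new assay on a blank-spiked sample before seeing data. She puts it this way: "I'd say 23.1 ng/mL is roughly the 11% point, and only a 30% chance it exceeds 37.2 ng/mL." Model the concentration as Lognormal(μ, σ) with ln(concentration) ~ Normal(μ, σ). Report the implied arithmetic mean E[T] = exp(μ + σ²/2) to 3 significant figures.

If T ~ Lognormal(μ,σ) then ln T ~ Normal(μ,σ), so the p-quantile of ln T is μ + z_p·σ.
ln(23.1) = 3.14 and ln(37.2) = 3.616; z_{0.11} = -1.227, z_{0.7} = 0.5244.
σ = (3.616 − 3.14)/(0.5244 − (-1.227)) = 0.272.
μ = 3.14 − (-1.227)·0.272 = 3.474.
E[T] = exp(μ + σ²/2) = exp(3.474 + 0.0370) = 33.5 ng/mL.

E[T] ≈ 33.5 ng/mL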